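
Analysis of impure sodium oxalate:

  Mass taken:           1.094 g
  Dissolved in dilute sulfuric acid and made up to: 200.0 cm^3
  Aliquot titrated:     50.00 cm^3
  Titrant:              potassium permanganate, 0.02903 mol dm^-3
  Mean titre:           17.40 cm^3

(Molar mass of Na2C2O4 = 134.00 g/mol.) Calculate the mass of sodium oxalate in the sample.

2 MnO4^- + 5 C2O4^2- + 16 H^+ → 2 Mn^2+ + 10 CO2 + 8 H2O
n(KMnO4) per titration = 0.01740 × 0.02903 = 5.051 × 10^-4 mol
From the 5:2 ratio, n(Na2C2O4) in each aliquot = 5/2 × 5.051 × 10^-4 = 1.263 × 10^-3 mol
n(Na2C2O4) in the whole flask = 1.263 × 10^-3 × 200.0/50.00 = 5.051 × 10^-3 mol
mass of Na2C2O4 = 5.051 × 10^-3 × 134.00 = 0.6769 g

0.6769 g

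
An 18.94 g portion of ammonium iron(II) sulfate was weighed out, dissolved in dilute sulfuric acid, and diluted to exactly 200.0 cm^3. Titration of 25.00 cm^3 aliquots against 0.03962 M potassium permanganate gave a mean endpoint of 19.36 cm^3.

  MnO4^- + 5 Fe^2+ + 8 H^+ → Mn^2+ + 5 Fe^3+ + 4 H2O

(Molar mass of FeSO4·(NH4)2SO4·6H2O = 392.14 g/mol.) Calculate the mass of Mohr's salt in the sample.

n(KMnO4) per titration = 0.01936 × 0.03962 = 7.670 × 10^-4 mol
From the 5:1 ratio, n(FeSO4·(NH4)2SO4·6H2O) in each aliquot = 5/1 × 7.670 × 10^-4 = 3.835 × 10^-3 mol
n(FeSO4·(NH4)2SO4·6H2O) in the whole flask = 3.835 × 10^-3 × 200.0/25.00 = 0.03068 mol
mass of FeSO4·(NH4)2SO4·6H2O = 0.03068 × 392.14 = 12.03 g

12.03 g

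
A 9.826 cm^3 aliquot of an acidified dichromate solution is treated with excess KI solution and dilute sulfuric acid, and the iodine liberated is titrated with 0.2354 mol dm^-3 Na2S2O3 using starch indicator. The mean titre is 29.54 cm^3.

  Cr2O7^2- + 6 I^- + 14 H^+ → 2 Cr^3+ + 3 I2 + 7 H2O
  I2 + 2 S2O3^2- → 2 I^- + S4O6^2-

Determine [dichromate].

0.1179 mol/L

n(S2O3^2-) = 0.02954 × 0.2354 = 6.954 × 10^-3 mol
n(I2) = n(S2O3^2-)/2 = 3.477 × 10^-3 mol
From the 1:3 ratio, n(Cr2O7^2-) in the aliquot = 1/3 × 3.477 × 10^-3 = 1.159 × 10^-3 mol
[Cr2O7^2-] = 1.159 × 10^-3 / 0.009826 = 0.1179 mol/L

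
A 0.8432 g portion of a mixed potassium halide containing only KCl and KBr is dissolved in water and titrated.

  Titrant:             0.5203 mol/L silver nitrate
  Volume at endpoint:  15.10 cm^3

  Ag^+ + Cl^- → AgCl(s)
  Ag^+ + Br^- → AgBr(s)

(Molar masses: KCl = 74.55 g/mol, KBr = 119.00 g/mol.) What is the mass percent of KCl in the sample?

n(AgNO3) = 0.01510 × 0.5203 = 7.857 × 10^-3 mol
Let x = n(KCl), y = n(KBr).
Titrant: 1x + 1y = 7.857 × 10^-3;  mass: 74.55x + 119.00y = 0.8432
Solving, x = 2.064 × 10^-3 mol, y = 5.793 × 10^-3 mol
mass of KCl = 2.064 × 10^-3 × 74.55 = 0.1538 g
% KCl = 0.1538 / 0.8432 × 100 = 18.24 %

18.24 %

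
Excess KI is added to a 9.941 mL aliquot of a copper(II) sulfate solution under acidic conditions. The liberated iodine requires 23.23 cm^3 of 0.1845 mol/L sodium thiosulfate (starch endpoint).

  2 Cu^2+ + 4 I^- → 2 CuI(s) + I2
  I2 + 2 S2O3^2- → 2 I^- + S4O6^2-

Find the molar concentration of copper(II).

0.4311 mol/L

n(S2O3^2-) = 0.02323 × 0.1845 = 4.286 × 10^-3 mol
n(I2) = n(S2O3^2-)/2 = 2.143 × 10^-3 mol
From the 2:1 ratio, n(Cu2+) in the aliquot = 2/1 × 2.143 × 10^-3 = 4.286 × 10^-3 mol
[Cu2+] = 4.286 × 10^-3 / 0.009941 = 0.4311 mol/L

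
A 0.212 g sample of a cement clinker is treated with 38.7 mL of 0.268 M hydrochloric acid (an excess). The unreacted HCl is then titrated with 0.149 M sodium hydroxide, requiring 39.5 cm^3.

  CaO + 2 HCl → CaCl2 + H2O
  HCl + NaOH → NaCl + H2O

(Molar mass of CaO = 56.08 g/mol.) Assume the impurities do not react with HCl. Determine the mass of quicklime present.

n(HCl) added = 0.0387 × 0.268 = 0.0104 mol
n(NaOH) used in back-titration = 0.0395 × 0.149 = 5.89 × 10^-3 mol
n(HCl) left over = 5.89 × 10^-3 mol (1:1 ratio)
n(HCl) consumed by analyte = 0.0104 − 5.89 × 10^-3 = 4.49 × 10^-3 mol
From the 1:2 ratio, n(CaO) = 1/2 × 4.49 × 10^-3 = 2.24 × 10^-3 mol
mass of CaO = 2.24 × 10^-3 × 56.08 = 0.126 g

0.126 g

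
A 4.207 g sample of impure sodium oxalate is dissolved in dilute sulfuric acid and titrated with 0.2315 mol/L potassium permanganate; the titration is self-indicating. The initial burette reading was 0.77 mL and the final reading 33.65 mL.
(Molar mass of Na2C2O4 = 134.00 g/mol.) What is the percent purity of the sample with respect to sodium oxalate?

2 MnO4^- + 5 C2O4^2- + 16 H^+ → 2 Mn^2+ + 10 CO2 + 8 H2O
n(KMnO4) = 0.03288 L × 0.2315 mol/L = 7.612 × 10^-3 mol
From the 5:2 ratio, n(Na2C2O4) = 5/2 × 7.612 × 10^-3 = 0.01903 mol
mass of Na2C2O4 = 0.01903 × 134.00 g/mol = 2.550 g
% Na2C2O4 = 2.550 / 4.207 × 100 = 60.61 %

60.61 %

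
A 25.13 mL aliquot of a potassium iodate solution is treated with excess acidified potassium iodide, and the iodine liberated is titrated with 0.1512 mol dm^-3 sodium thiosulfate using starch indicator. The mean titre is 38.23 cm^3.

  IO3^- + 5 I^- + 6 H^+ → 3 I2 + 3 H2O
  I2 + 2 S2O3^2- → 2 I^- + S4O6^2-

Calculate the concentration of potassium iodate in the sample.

0.03834 mol/L

n(S2O3^2-) = 0.03823 × 0.1512 = 5.780 × 10^-3 mol
n(I2) = n(S2O3^2-)/2 = 2.890 × 10^-3 mol
From the 1:3 ratio, n(IO3^-) in the aliquot = 1/3 × 2.890 × 10^-3 = 9.634 × 10^-4 mol
[IO3^-] = 9.634 × 10^-4 / 0.02513 = 0.03834 mol/L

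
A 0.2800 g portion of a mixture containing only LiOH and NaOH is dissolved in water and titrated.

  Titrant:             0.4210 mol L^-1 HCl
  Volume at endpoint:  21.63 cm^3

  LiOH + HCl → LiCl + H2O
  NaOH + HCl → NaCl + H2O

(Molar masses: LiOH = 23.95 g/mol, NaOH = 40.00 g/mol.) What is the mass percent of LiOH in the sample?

44.90 %

n(HCl) = 0.02163 × 0.4210 = 9.106 × 10^-3 mol
Let x = n(LiOH), y = n(NaOH).
Titrant: 1x + 1y = 9.106 × 10^-3;  mass: 23.95x + 40.00y = 0.2800
Solving, x = 5.249 × 10^-3 mol, y = 3.857 × 10^-3 mol
mass of LiOH = 5.249 × 10^-3 × 23.95 = 0.1257 g
% LiOH = 0.1257 / 0.2800 × 100 = 44.90 %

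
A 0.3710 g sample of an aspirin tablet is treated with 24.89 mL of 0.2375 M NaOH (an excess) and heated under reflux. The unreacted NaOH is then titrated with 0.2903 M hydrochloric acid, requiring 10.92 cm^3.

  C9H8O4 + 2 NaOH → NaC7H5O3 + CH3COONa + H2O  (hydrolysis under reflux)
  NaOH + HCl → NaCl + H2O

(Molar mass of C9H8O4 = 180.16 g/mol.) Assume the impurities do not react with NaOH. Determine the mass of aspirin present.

0.2469 g

n(NaOH) added = 0.02489 × 0.2375 = 5.911 × 10^-3 mol
n(HCl) used in back-titration = 0.01092 × 0.2903 = 3.170 × 10^-3 mol
n(NaOH) left over = 3.170 × 10^-3 mol (1:1 ratio)
n(NaOH) consumed by analyte = 5.911 × 10^-3 − 3.170 × 10^-3 = 2.741 × 10^-3 mol
From the 1:2 ratio, n(C9H8O4) = 1/2 × 2.741 × 10^-3 = 1.371 × 10^-3 mol
mass of C9H8O4 = 1.371 × 10^-3 × 180.16 = 0.2469 g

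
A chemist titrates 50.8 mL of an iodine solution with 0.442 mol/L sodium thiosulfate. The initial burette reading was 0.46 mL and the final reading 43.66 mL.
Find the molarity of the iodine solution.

I2 + 2 S2O3^2- → 2 I^- + S4O6^2-
n(Na2S2O3) = 0.0432 L × 0.442 mol/L = 0.0191 mol
From the 1:2 mole ratio, n(I2) = 1/2 × 0.0191 = 9.55 × 10^-3 mol
[I2] = 9.55 × 10^-3 mol / 0.0508 L = 0.188 mol/L

0.188 mol/L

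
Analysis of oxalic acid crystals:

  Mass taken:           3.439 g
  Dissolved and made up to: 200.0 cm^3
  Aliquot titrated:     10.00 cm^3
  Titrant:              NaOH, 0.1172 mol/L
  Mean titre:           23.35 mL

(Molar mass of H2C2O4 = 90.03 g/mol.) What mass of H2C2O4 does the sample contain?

H2C2O4 + 2 NaOH → Na2C2O4 + 2 H2O
n(NaOH) per titration = 0.02335 × 0.1172 = 2.737 × 10^-3 mol
From the 1:2 ratio, n(H2C2O4) in each aliquot = 1/2 × 2.737 × 10^-3 = 1.368 × 10^-3 mol
n(H2C2O4) in the whole flask = 1.368 × 10^-3 × 200.0/10.00 = 0.02737 mol
mass of H2C2O4 = 0.02737 × 90.03 = 2.464 g

2.464 g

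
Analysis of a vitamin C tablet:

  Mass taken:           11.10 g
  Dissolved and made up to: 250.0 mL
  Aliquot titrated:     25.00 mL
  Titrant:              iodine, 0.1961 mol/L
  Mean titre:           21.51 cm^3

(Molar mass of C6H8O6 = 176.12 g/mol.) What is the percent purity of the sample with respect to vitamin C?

C6H8O6 + I2 → C6H6O6 + 2 HI
n(I2) per titration = 0.02151 × 0.1961 = 4.218 × 10^-3 mol
n(C6H8O6) in each aliquot = 4.218 × 10^-3 mol (1:1 ratio)
n(C6H8O6) in the whole flask = 4.218 × 10^-3 × 250.0/25.00 = 0.04218 mol
mass of C6H8O6 = 0.04218 × 176.12 = 7.429 g
% C6H8O6 = 7.429 / 11.10 × 100 = 66.93 %

66.93 %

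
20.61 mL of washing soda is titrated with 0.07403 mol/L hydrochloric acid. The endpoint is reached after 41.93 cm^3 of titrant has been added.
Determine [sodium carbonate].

0.07531 mol/L

Na2CO3 + 2 HCl → 2 NaCl + H2O + CO2
n(HCl) = 0.04193 L × 0.07403 mol/L = 3.104 × 10^-3 mol
From the 1:2 mole ratio, n(Na2CO3) = 1/2 × 3.104 × 10^-3 = 1.552 × 10^-3 mol
[Na2CO3] = 1.552 × 10^-3 mol / 0.02061 L = 0.07531 mol/L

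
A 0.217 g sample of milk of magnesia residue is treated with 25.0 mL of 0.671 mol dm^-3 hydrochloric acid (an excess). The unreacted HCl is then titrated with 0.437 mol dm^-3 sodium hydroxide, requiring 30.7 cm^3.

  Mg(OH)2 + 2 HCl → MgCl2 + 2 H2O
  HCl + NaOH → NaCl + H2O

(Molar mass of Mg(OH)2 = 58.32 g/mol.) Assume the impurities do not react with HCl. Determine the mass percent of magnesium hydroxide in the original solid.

n(HCl) added = 0.0250 × 0.671 = 0.0168 mol
n(NaOH) used in back-titration = 0.0307 × 0.437 = 0.0134 mol
n(HCl) left over = 0.0134 mol (1:1 ratio)
n(HCl) consumed by analyte = 0.0168 − 0.0134 = 3.36 × 10^-3 mol
From the 1:2 ratio, n(Mg(OH)2) = 1/2 × 3.36 × 10^-3 = 1.68 × 10^-3 mol
mass of Mg(OH)2 = 1.68 × 10^-3 × 58.32 = 0.0980 g
% Mg(OH)2 = 0.0980 / 0.217 × 100 = 45.1 %

45.1 %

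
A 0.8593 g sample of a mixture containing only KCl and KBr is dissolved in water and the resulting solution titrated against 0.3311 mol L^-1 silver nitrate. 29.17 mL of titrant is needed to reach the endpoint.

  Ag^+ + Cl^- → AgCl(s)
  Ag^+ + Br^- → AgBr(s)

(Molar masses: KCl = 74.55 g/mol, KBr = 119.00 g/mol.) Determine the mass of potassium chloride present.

0.4864 g

n(AgNO3) = 0.02917 × 0.3311 = 9.658 × 10^-3 mol
Let x = n(KCl), y = n(KBr).
Titrant: 1x + 1y = 9.658 × 10^-3;  mass: 74.55x + 119.00y = 0.8593
Solving, x = 6.525 × 10^-3 mol, y = 3.133 × 10^-3 mol
mass of KCl = 6.525 × 10^-3 × 74.55 = 0.4864 g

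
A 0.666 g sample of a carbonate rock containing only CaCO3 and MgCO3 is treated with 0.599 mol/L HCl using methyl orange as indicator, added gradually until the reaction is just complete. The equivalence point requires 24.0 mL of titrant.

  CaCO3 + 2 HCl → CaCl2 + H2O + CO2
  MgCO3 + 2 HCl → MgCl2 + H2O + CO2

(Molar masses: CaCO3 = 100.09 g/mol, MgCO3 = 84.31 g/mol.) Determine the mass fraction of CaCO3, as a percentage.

57.1 %

n(HCl) = 0.0240 × 0.599 = 0.0144 mol
Let x = n(CaCO3), y = n(MgCO3).
Titrant: 2x + 2y = 0.0144;  mass: 100.09x + 84.31y = 0.666
Solving, x = 3.80 × 10^-3 mol, y = 3.39 × 10^-3 mol
mass of CaCO3 = 3.80 × 10^-3 × 100.09 = 0.380 g
% CaCO3 = 0.380 / 0.666 × 100 = 57.1 %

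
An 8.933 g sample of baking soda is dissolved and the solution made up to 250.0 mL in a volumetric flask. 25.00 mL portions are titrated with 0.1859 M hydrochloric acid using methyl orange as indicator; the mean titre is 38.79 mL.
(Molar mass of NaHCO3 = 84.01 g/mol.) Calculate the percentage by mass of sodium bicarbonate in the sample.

NaHCO3 + HCl → NaCl + H2O + CO2
n(HCl) per titration = 0.03879 × 0.1859 = 7.211 × 10^-3 mol
n(NaHCO3) in each aliquot = 7.211 × 10^-3 mol (1:1 ratio)
n(NaHCO3) in the whole flask = 7.211 × 10^-3 × 250.0/25.00 = 0.07211 mol
mass of NaHCO3 = 0.07211 × 84.01 = 6.058 g
% NaHCO3 = 6.058 / 8.933 × 100 = 67.82 %

67.82 %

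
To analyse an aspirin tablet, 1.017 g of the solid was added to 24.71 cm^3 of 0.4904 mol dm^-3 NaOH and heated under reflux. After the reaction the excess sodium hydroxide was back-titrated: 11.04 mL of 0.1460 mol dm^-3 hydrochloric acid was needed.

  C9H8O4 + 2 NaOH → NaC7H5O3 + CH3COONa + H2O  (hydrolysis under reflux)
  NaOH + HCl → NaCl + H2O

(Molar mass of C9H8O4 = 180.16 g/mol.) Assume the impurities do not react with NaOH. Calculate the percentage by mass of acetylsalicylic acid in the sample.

n(NaOH) added = 0.02471 × 0.4904 = 0.01212 mol
n(HCl) used in back-titration = 0.01104 × 0.1460 = 1.612 × 10^-3 mol
n(NaOH) left over = 1.612 × 10^-3 mol (1:1 ratio)
n(NaOH) consumed by analyte = 0.01212 − 1.612 × 10^-3 = 0.01051 mol
From the 1:2 ratio, n(C9H8O4) = 1/2 × 0.01051 = 5.253 × 10^-3 mol
mass of C9H8O4 = 5.253 × 10^-3 × 180.16 = 0.9464 g
% C9H8O4 = 0.9464 / 1.017 × 100 = 93.06 %

93.06 %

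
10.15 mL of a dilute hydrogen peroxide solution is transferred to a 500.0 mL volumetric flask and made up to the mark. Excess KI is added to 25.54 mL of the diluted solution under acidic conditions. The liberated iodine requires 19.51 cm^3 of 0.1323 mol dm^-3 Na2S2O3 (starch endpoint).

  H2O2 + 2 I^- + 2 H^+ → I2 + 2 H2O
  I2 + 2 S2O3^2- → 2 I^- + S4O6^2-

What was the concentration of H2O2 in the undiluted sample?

2.489 mol/L

n(S2O3^2-) = 0.01951 × 0.1323 = 2.581 × 10^-3 mol
n(I2) = n(S2O3^2-)/2 = 1.291 × 10^-3 mol
n(H2O2) in the aliquot = 1.291 × 10^-3 mol (1:1 ratio)
[H2O2]_dilute = 1.291 × 10^-3 / 0.02554 = 0.05053 mol/L
[H2O2]_original = 0.05053 × 500.0/10.15 = 2.489 mol/L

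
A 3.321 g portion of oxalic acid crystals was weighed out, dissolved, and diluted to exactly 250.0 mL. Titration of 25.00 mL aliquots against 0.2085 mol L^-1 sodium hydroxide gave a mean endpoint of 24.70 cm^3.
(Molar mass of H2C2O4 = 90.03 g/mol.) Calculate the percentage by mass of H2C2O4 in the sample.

69.81 %

H2C2O4 + 2 NaOH → Na2C2O4 + 2 H2O
n(NaOH) per titration = 0.02470 × 0.2085 = 5.150 × 10^-3 mol
From the 1:2 ratio, n(H2C2O4) in each aliquot = 1/2 × 5.150 × 10^-3 = 2.575 × 10^-3 mol
n(H2C2O4) in the whole flask = 2.575 × 10^-3 × 250.0/25.00 = 0.02575 mol
mass of H2C2O4 = 0.02575 × 90.03 = 2.318 g
% H2C2O4 = 2.318 / 3.321 × 100 = 69.81 %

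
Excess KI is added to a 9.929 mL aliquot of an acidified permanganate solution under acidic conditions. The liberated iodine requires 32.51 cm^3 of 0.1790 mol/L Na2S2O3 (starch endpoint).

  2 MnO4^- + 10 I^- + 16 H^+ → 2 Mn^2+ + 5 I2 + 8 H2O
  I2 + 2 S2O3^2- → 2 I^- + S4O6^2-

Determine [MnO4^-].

0.1172 mol/L

n(S2O3^2-) = 0.03251 × 0.1790 = 5.819 × 10^-3 mol
n(I2) = n(S2O3^2-)/2 = 2.910 × 10^-3 mol
From the 2:5 ratio, n(MnO4^-) in the aliquot = 2/5 × 2.910 × 10^-3 = 1.164 × 10^-3 mol
[MnO4^-] = 1.164 × 10^-3 / 0.009929 = 0.1172 mol/L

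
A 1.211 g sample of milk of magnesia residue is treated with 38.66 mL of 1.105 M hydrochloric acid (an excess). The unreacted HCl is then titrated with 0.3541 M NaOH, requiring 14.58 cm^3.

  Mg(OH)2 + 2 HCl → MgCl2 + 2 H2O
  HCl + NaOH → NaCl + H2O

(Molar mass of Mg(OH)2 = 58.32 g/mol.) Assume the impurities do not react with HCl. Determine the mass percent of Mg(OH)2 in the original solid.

90.43 %

n(HCl) added = 0.03866 × 1.105 = 0.04272 mol
n(NaOH) used in back-titration = 0.01458 × 0.3541 = 5.163 × 10^-3 mol
n(HCl) left over = 5.163 × 10^-3 mol (1:1 ratio)
n(HCl) consumed by analyte = 0.04272 − 5.163 × 10^-3 = 0.03756 mol
From the 1:2 ratio, n(Mg(OH)2) = 1/2 × 0.03756 = 0.01878 mol
mass of Mg(OH)2 = 0.01878 × 58.32 = 1.095 g
% Mg(OH)2 = 1.095 / 1.211 × 100 = 90.43 %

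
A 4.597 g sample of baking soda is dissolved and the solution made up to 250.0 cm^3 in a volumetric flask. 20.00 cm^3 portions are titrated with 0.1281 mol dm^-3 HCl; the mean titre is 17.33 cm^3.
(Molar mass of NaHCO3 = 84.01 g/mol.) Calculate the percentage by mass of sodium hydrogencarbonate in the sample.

NaHCO3 + HCl → NaCl + H2O + CO2
n(HCl) per titration = 0.01733 × 0.1281 = 2.220 × 10^-3 mol
n(NaHCO3) in each aliquot = 2.220 × 10^-3 mol (1:1 ratio)
n(NaHCO3) in the whole flask = 2.220 × 10^-3 × 250.0/20.00 = 0.02775 mol
mass of NaHCO3 = 0.02775 × 84.01 = 2.331 g
% NaHCO3 = 2.331 / 4.597 × 100 = 50.71 %

50.71 %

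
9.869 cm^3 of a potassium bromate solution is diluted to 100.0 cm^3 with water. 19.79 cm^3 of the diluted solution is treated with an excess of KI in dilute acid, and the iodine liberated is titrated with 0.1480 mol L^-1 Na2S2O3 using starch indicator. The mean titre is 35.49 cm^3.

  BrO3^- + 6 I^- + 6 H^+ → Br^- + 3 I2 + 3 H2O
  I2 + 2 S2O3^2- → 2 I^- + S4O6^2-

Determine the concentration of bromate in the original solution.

0.4482 mol/L

n(S2O3^2-) = 0.03549 × 0.1480 = 5.253 × 10^-3 mol
n(I2) = n(S2O3^2-)/2 = 2.626 × 10^-3 mol
From the 1:3 ratio, n(BrO3^-) in the aliquot = 1/3 × 2.626 × 10^-3 = 8.754 × 10^-4 mol
[BrO3^-]_dilute = 8.754 × 10^-4 / 0.01979 = 0.04424 mol/L
[BrO3^-]_original = 0.04424 × 100.0/9.869 = 0.4482 mol/L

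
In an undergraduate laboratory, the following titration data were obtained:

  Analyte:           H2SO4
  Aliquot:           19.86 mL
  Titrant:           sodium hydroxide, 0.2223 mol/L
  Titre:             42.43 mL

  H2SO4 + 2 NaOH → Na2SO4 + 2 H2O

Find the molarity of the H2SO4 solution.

0.2375 mol/L

n(NaOH) = 0.04243 L × 0.2223 mol/L = 9.432 × 10^-3 mol
From the 1:2 mole ratio, n(H2SO4) = 1/2 × 9.432 × 10^-3 = 4.716 × 10^-3 mol
[H2SO4] = 4.716 × 10^-3 mol / 0.01986 L = 0.2375 mol/L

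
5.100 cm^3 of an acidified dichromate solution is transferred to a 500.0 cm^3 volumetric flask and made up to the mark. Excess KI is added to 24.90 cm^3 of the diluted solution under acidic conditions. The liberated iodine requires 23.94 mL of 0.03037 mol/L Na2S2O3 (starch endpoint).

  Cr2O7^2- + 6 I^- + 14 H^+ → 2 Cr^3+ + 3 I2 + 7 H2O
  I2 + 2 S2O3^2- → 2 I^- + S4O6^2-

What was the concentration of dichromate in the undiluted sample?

0.4771 mol/L

n(S2O3^2-) = 0.02394 × 0.03037 = 7.271 × 10^-4 mol
n(I2) = n(S2O3^2-)/2 = 3.635 × 10^-4 mol
From the 1:3 ratio, n(Cr2O7^2-) in the aliquot = 1/3 × 3.635 × 10^-4 = 1.212 × 10^-4 mol
[Cr2O7^2-]_dilute = 1.212 × 10^-4 / 0.02490 = 0.004867 mol/L
[Cr2O7^2-]_original = 0.004867 × 500.0/5.100 = 0.4771 mol/L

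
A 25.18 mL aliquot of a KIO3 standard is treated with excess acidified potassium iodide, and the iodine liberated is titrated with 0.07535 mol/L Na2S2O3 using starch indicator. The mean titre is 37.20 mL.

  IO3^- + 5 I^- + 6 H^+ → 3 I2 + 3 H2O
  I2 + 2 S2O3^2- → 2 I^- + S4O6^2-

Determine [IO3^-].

n(S2O3^2-) = 0.03720 × 0.07535 = 2.803 × 10^-3 mol
n(I2) = n(S2O3^2-)/2 = 1.402 × 10^-3 mol
From the 1:3 ratio, n(IO3^-) in the aliquot = 1/3 × 1.402 × 10^-3 = 4.672 × 10^-4 mol
[IO3^-] = 4.672 × 10^-4 / 0.02518 = 0.01855 mol/L

0.01855 mol/L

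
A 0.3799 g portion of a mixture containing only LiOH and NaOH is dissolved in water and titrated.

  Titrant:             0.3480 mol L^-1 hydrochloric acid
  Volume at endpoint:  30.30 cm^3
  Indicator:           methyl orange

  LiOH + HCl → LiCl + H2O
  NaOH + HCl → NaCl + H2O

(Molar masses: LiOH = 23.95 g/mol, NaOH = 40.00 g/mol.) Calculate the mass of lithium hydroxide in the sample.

0.06249 g

n(HCl) = 0.03030 × 0.3480 = 0.01054 mol
Let x = n(LiOH), y = n(NaOH).
Titrant: 1x + 1y = 0.01054;  mass: 23.95x + 40.00y = 0.3799
Solving, x = 2.609 × 10^-3 mol, y = 7.935 × 10^-3 mol
mass of LiOH = 2.609 × 10^-3 × 23.95 = 0.06249 g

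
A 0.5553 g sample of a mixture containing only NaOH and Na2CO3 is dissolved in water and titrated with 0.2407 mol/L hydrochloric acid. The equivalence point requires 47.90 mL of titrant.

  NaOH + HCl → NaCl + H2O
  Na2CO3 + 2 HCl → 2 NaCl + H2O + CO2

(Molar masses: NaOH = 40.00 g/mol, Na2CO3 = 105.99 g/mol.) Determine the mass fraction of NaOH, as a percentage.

30.88 %

n(HCl) = 0.04790 × 0.2407 = 0.01153 mol
Let x = n(NaOH), y = n(Na2CO3).
Titrant: 1x + 2y = 0.01153;  mass: 40.00x + 105.99y = 0.5553
Solving, x = 4.287 × 10^-3 mol, y = 3.621 × 10^-3 mol
mass of NaOH = 4.287 × 10^-3 × 40.00 = 0.1715 g
% NaOH = 0.1715 / 0.5553 × 100 = 30.88 %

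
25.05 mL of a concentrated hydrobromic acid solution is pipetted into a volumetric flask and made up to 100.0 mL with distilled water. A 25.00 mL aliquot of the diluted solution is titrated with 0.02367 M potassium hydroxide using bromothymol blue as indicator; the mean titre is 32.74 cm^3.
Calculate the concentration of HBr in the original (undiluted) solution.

0.1237 M

HBr + KOH → KBr + H2O
n(KOH) = 0.03274 × 0.02367 = 7.750 × 10^-4 mol
n(HBr) in the aliquot = 7.750 × 10^-4 mol (1:1 ratio)
[HBr]_dilute = 7.750 × 10^-4 / 0.02500 = 0.03100 mol/L
Dilution factor = 100.0 / 25.05 = 3.992
[HBr]_stock = 0.03100 × 3.992 = 0.1237 mol/L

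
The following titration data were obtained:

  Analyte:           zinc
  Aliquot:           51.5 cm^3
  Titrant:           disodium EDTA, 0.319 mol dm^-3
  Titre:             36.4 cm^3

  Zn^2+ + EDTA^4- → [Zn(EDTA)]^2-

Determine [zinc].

n(EDTA) = 0.0364 L × 0.319 mol/L = 0.0116 mol
n(Zn2+) = 0.0116 mol (1:1 mole ratio)
[Zn2+] = 0.0116 mol / 0.0515 L = 0.225 mol/L

0.225 mol/L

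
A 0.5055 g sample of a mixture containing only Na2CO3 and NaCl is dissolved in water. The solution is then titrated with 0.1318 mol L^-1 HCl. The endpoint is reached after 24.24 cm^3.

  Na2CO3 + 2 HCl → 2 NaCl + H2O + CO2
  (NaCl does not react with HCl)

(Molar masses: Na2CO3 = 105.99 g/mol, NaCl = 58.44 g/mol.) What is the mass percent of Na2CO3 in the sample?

n(HCl) = 0.02424 × 0.1318 = 3.195 × 10^-3 mol
Let x = n(Na2CO3), y = n(NaCl).
Titrant: 2x = 3.195 × 10^-3;  mass: 105.99x + 58.44y = 0.5055
Solving, x = 1.597 × 10^-3 mol, y = 5.753 × 10^-3 mol
mass of Na2CO3 = 1.597 × 10^-3 × 105.99 = 0.1693 g
% Na2CO3 = 0.1693 / 0.5055 × 100 = 33.49 %

33.49 %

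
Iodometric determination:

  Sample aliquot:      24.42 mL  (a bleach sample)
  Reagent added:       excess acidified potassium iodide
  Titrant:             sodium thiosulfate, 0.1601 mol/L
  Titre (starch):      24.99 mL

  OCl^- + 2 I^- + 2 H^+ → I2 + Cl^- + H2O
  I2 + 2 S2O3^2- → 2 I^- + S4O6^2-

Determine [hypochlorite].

0.08192 mol/L

n(S2O3^2-) = 0.02499 × 0.1601 = 4.001 × 10^-3 mol
n(I2) = n(S2O3^2-)/2 = 2.000 × 10^-3 mol
n(OCl^-) in the aliquot = 2.000 × 10^-3 mol (1:1 ratio)
[OCl^-] = 2.000 × 10^-3 / 0.02442 = 0.08192 mol/L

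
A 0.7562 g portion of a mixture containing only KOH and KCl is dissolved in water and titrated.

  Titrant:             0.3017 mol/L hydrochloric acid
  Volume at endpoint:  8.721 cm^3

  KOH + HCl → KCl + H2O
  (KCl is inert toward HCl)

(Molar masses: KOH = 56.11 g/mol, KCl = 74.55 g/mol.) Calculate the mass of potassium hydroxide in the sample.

0.1476 g

n(HCl) = 0.008721 × 0.3017 = 2.631 × 10^-3 mol
Let x = n(KOH), y = n(KCl).
Titrant: 1x = 2.631 × 10^-3;  mass: 56.11x + 74.55y = 0.7562
Solving, x = 2.631 × 10^-3 mol, y = 8.163 × 10^-3 mol
mass of KOH = 2.631 × 10^-3 × 56.11 = 0.1476 g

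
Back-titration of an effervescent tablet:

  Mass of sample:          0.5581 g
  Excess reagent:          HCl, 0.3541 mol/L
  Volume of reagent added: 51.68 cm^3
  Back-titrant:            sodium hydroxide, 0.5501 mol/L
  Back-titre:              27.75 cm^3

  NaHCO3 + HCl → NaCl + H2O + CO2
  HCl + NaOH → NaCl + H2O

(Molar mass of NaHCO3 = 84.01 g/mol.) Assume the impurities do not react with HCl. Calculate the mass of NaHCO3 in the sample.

0.2549 g

n(HCl) added = 0.05168 × 0.3541 = 0.01830 mol
n(NaOH) used in back-titration = 0.02775 × 0.5501 = 0.01527 mol
n(HCl) left over = 0.01527 mol (1:1 ratio)
n(HCl) consumed by analyte = 0.01830 − 0.01527 = 3.035 × 10^-3 mol
n(NaHCO3) = 3.035 × 10^-3 mol (1:1 ratio)
mass of NaHCO3 = 3.035 × 10^-3 × 84.01 = 0.2549 g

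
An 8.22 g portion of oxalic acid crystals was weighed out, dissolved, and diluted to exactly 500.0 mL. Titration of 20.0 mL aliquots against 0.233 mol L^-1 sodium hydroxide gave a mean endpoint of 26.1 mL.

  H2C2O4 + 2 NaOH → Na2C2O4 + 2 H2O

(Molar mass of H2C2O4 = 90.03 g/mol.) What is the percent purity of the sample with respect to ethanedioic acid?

n(NaOH) per titration = 0.0261 × 0.233 = 6.08 × 10^-3 mol
From the 1:2 ratio, n(H2C2O4) in each aliquot = 1/2 × 6.08 × 10^-3 = 3.04 × 10^-3 mol
n(H2C2O4) in the whole flask = 3.04 × 10^-3 × 500.0/20.0 = 0.0760 mol
mass of H2C2O4 = 0.0760 × 90.03 = 6.84 g
% H2C2O4 = 6.84 / 8.22 × 100 = 83.3 %

83.3 %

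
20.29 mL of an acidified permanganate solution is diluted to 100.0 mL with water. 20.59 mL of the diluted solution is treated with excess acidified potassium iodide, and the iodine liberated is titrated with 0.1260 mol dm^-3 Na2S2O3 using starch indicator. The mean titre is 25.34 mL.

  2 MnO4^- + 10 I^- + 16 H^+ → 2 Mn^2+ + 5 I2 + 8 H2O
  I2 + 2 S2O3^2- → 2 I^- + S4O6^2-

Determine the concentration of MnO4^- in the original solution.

n(S2O3^2-) = 0.02534 × 0.1260 = 3.193 × 10^-3 mol
n(I2) = n(S2O3^2-)/2 = 1.596 × 10^-3 mol
From the 2:5 ratio, n(MnO4^-) in the aliquot = 2/5 × 1.596 × 10^-3 = 6.386 × 10^-4 mol
[MnO4^-]_dilute = 6.386 × 10^-4 / 0.02059 = 0.03101 mol/L
[MnO4^-]_original = 0.03101 × 100.0/20.29 = 0.1529 mol/L

0.1529 mol/L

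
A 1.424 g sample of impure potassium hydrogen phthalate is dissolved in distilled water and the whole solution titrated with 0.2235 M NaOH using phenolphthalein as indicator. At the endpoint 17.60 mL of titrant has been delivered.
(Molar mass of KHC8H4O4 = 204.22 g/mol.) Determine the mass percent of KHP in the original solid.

56.41 %

KHC8H4O4 + NaOH → KNaC8H4O4 + H2O
n(NaOH) = 0.01760 L × 0.2235 mol/L = 3.934 × 10^-3 mol
n(KHC8H4O4) = 3.934 × 10^-3 mol (1:1 ratio)
mass of KHC8H4O4 = 3.934 × 10^-3 × 204.22 g/mol = 0.8033 g
% KHC8H4O4 = 0.8033 / 1.424 × 100 = 56.41 %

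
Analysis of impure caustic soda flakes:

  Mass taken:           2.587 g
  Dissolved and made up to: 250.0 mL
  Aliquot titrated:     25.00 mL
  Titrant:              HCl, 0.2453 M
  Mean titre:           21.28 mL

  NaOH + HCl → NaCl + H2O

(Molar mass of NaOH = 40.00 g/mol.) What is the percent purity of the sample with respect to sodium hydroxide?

80.71 %

n(HCl) per titration = 0.02128 × 0.2453 = 5.220 × 10^-3 mol
n(NaOH) in each aliquot = 5.220 × 10^-3 mol (1:1 ratio)
n(NaOH) in the whole flask = 5.220 × 10^-3 × 250.0/25.00 = 0.05220 mol
mass of NaOH = 0.05220 × 40.00 = 2.088 g
% NaOH = 2.088 / 2.587 × 100 = 80.71 %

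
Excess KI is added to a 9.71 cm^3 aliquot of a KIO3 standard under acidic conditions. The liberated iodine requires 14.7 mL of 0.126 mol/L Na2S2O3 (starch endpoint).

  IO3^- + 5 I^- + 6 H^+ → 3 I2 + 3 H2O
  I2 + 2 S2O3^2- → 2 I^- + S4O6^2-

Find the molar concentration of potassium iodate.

n(S2O3^2-) = 0.0147 × 0.126 = 1.85 × 10^-3 mol
n(I2) = n(S2O3^2-)/2 = 9.26 × 10^-4 mol
From the 1:3 ratio, n(IO3^-) in the aliquot = 1/3 × 9.26 × 10^-4 = 3.09 × 10^-4 mol
[IO3^-] = 3.09 × 10^-4 / 0.00971 = 0.0318 mol/L

0.0318 mol/L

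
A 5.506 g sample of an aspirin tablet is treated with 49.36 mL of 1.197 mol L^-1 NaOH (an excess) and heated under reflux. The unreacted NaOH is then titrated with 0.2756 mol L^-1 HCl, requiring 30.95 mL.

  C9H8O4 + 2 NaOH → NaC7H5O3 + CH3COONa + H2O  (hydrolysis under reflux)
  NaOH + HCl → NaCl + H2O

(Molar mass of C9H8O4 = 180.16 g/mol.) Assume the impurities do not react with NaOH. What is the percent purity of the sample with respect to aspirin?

n(NaOH) added = 0.04936 × 1.197 = 0.05908 mol
n(HCl) used in back-titration = 0.03095 × 0.2756 = 8.530 × 10^-3 mol
n(NaOH) left over = 8.530 × 10^-3 mol (1:1 ratio)
n(NaOH) consumed by analyte = 0.05908 − 8.530 × 10^-3 = 0.05055 mol
From the 1:2 ratio, n(C9H8O4) = 1/2 × 0.05055 = 0.02528 mol
mass of C9H8O4 = 0.02528 × 180.16 = 4.554 g
% C9H8O4 = 4.554 / 5.506 × 100 = 82.71 %

82.71 %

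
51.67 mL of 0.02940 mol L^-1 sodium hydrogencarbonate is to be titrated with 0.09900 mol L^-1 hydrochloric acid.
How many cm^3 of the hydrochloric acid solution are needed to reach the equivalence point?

NaHCO3 + HCl → NaCl + H2O + CO2
n(NaHCO3) = 0.05167 L × 0.02940 mol/L = 1.519 × 10^-3 mol
n(HCl) = 1.519 × 10^-3 mol (1:1 stoichiometry)
V(HCl) = 1.519 × 10^-3 mol / 0.09900 mol/L = 0.01534 L = 15.34 mL

15.34 mL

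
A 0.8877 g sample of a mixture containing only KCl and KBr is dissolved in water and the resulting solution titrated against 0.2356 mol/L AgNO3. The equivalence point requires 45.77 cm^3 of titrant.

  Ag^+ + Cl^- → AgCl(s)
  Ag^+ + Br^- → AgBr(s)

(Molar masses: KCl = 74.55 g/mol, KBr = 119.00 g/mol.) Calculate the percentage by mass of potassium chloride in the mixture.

74.73 %

n(AgNO3) = 0.04577 × 0.2356 = 0.01078 mol
Let x = n(KCl), y = n(KBr).
Titrant: 1x + 1y = 0.01078;  mass: 74.55x + 119.00y = 0.8877
Solving, x = 8.898 × 10^-3 mol, y = 1.885 × 10^-3 mol
mass of KCl = 8.898 × 10^-3 × 74.55 = 0.6634 g
% KCl = 0.6634 / 0.8877 × 100 = 74.73 %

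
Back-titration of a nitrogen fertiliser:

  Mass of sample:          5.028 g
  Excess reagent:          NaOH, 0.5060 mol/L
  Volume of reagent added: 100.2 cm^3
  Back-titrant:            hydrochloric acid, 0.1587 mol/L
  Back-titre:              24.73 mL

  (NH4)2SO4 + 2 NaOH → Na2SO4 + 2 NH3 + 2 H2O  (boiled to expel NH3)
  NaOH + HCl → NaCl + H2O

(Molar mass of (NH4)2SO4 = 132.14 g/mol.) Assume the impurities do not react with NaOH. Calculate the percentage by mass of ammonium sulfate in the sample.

61.47 %

n(NaOH) added = 0.1002 × 0.5060 = 0.05070 mol
n(HCl) used in back-titration = 0.02473 × 0.1587 = 3.925 × 10^-3 mol
n(NaOH) left over = 3.925 × 10^-3 mol (1:1 ratio)
n(NaOH) consumed by analyte = 0.05070 − 3.925 × 10^-3 = 0.04678 mol
From the 1:2 ratio, n((NH4)2SO4) = 1/2 × 0.04678 = 0.02339 mol
mass of (NH4)2SO4 = 0.02339 × 132.14 = 3.091 g
% (NH4)2SO4 = 3.091 / 5.028 × 100 = 61.47 %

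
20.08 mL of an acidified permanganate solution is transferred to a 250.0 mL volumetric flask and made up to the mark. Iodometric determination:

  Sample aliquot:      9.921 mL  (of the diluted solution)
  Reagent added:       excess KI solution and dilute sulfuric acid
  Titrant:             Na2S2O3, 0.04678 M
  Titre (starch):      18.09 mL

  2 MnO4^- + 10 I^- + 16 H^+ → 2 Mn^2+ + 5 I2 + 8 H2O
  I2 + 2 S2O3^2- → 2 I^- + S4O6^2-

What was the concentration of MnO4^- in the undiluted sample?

0.2124 M

n(S2O3^2-) = 0.01809 × 0.04678 = 8.463 × 10^-4 mol
n(I2) = n(S2O3^2-)/2 = 4.231 × 10^-4 mol
From the 2:5 ratio, n(MnO4^-) in the aliquot = 2/5 × 4.231 × 10^-4 = 1.693 × 10^-4 mol
[MnO4^-]_dilute = 1.693 × 10^-4 / 0.009921 = 0.01706 mol/L
[MnO4^-]_original = 0.01706 × 250.0/20.08 = 0.2124 mol/L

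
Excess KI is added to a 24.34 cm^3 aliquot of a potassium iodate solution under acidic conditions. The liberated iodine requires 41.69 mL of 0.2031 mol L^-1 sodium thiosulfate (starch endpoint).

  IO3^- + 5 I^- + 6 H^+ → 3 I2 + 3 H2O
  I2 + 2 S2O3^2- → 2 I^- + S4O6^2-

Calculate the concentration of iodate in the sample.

0.05798 mol/L

n(S2O3^2-) = 0.04169 × 0.2031 = 8.467 × 10^-3 mol
n(I2) = n(S2O3^2-)/2 = 4.234 × 10^-3 mol
From the 1:3 ratio, n(IO3^-) in the aliquot = 1/3 × 4.234 × 10^-3 = 1.411 × 10^-3 mol
[IO3^-] = 1.411 × 10^-3 / 0.02434 = 0.05798 mol/L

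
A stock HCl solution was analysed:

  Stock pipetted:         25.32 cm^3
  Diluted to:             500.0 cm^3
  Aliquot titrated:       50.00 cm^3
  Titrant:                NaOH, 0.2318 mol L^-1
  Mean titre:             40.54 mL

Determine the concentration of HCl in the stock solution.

3.711 mol/L

HCl + NaOH → NaCl + H2O
n(NaOH) = 0.04054 × 0.2318 = 9.397 × 10^-3 mol
n(HCl) in the aliquot = 9.397 × 10^-3 mol (1:1 ratio)
[HCl]_dilute = 9.397 × 10^-3 / 0.05000 = 0.1879 mol/L
Dilution factor = 500.0 / 25.32 = 19.75
[HCl]_stock = 0.1879 × 19.75 = 3.711 mol/L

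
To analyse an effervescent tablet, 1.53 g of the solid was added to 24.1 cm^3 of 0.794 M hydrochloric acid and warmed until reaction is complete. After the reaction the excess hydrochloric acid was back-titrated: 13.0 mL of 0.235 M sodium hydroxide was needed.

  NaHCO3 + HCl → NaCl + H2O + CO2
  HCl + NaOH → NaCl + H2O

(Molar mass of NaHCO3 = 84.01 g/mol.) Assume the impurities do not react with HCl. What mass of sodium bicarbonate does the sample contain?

1.35 g

n(HCl) added = 0.0241 × 0.794 = 0.0191 mol
n(NaOH) used in back-titration = 0.0130 × 0.235 = 3.05 × 10^-3 mol
n(HCl) left over = 3.05 × 10^-3 mol (1:1 ratio)
n(HCl) consumed by analyte = 0.0191 − 3.05 × 10^-3 = 0.0161 mol
n(NaHCO3) = 0.0161 mol (1:1 ratio)
mass of NaHCO3 = 0.0161 × 84.01 = 1.35 g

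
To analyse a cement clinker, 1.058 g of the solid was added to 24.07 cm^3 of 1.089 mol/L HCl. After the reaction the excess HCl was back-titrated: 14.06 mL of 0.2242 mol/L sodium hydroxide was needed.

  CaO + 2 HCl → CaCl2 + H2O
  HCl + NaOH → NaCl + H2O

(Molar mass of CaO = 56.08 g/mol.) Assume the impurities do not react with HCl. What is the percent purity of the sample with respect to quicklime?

61.12 %

n(HCl) added = 0.02407 × 1.089 = 0.02621 mol
n(NaOH) used in back-titration = 0.01406 × 0.2242 = 3.152 × 10^-3 mol
n(HCl) left over = 3.152 × 10^-3 mol (1:1 ratio)
n(HCl) consumed by analyte = 0.02621 − 3.152 × 10^-3 = 0.02306 mol
From the 1:2 ratio, n(CaO) = 1/2 × 0.02306 = 0.01153 mol
mass of CaO = 0.01153 × 56.08 = 0.6466 g
% CaO = 0.6466 / 1.058 × 100 = 61.12 %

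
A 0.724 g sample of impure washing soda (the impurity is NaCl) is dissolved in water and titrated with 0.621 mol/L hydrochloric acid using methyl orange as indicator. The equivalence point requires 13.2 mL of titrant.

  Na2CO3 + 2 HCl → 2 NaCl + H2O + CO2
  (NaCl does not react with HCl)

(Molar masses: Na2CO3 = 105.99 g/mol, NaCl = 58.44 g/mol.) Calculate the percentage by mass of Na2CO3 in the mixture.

60.0 %

n(HCl) = 0.0132 × 0.621 = 8.20 × 10^-3 mol
Let x = n(Na2CO3), y = n(NaCl).
Titrant: 2x = 8.20 × 10^-3;  mass: 105.99x + 58.44y = 0.724
Solving, x = 4.10 × 10^-3 mol, y = 4.96 × 10^-3 mol
mass of Na2CO3 = 4.10 × 10^-3 × 105.99 = 0.434 g
% Na2CO3 = 0.434 / 0.724 × 100 = 60.0 %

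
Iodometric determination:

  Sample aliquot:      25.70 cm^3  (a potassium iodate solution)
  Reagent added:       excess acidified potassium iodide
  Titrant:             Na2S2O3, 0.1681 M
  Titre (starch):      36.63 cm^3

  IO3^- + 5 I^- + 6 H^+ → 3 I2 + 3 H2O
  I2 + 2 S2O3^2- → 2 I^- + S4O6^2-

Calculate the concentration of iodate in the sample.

0.03993 M

n(S2O3^2-) = 0.03663 × 0.1681 = 6.158 × 10^-3 mol
n(I2) = n(S2O3^2-)/2 = 3.079 × 10^-3 mol
From the 1:3 ratio, n(IO3^-) in the aliquot = 1/3 × 3.079 × 10^-3 = 1.026 × 10^-3 mol
[IO3^-] = 1.026 × 10^-3 / 0.02570 = 0.03993 mol/L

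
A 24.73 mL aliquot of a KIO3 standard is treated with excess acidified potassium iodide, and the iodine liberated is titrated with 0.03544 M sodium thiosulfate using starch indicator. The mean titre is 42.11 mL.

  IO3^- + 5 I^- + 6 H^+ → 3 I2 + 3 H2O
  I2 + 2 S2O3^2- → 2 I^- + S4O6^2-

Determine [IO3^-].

n(S2O3^2-) = 0.04211 × 0.03544 = 1.492 × 10^-3 mol
n(I2) = n(S2O3^2-)/2 = 7.462 × 10^-4 mol
From the 1:3 ratio, n(IO3^-) in the aliquot = 1/3 × 7.462 × 10^-4 = 2.487 × 10^-4 mol
[IO3^-] = 2.487 × 10^-4 / 0.02473 = 0.01006 mol/L

0.01006 M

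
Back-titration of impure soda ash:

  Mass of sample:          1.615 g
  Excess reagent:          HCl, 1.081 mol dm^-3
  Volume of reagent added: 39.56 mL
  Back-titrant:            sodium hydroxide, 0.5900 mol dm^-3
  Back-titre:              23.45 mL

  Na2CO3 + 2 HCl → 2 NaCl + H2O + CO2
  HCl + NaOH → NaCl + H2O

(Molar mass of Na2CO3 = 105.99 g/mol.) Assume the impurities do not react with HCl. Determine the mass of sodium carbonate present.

n(HCl) added = 0.03956 × 1.081 = 0.04276 mol
n(NaOH) used in back-titration = 0.02345 × 0.5900 = 0.01384 mol
n(HCl) left over = 0.01384 mol (1:1 ratio)
n(HCl) consumed by analyte = 0.04276 − 0.01384 = 0.02893 mol
From the 1:2 ratio, n(Na2CO3) = 1/2 × 0.02893 = 0.01446 mol
mass of Na2CO3 = 0.01446 × 105.99 = 1.533 g

1.533 g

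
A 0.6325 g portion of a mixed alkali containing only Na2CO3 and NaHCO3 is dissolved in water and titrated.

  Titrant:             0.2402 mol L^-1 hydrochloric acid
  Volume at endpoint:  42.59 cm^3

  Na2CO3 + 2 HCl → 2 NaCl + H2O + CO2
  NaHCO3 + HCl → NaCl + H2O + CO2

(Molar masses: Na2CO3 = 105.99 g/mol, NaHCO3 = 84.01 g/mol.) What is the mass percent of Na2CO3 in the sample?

61.31 %

n(HCl) = 0.04259 × 0.2402 = 0.01023 mol
Let x = n(Na2CO3), y = n(NaHCO3).
Titrant: 2x + 1y = 0.01023;  mass: 105.99x + 84.01y = 0.6325
Solving, x = 3.658 × 10^-3 mol, y = 2.913 × 10^-3 mol
mass of Na2CO3 = 3.658 × 10^-3 × 105.99 = 0.3878 g
% Na2CO3 = 0.3878 / 0.6325 × 100 = 61.31 %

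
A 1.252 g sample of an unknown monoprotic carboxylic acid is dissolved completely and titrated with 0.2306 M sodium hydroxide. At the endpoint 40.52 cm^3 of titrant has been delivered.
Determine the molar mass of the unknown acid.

134.0 g/mol

n(NaOH) = 0.04052 L × 0.2306 mol/L = 9.344 × 10^-3 mol
n(HA) = 9.344 × 10^-3 mol (1:1 ratio)
M = m / n = 1.252 g / 9.344 × 10^-3 mol = 134.0 g/mol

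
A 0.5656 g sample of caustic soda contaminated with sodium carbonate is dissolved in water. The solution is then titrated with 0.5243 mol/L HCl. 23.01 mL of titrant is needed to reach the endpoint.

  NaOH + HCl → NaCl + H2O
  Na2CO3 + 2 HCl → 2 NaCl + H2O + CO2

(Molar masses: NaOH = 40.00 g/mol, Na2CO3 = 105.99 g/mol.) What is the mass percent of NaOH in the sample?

40.13 %

n(HCl) = 0.02301 × 0.5243 = 0.01206 mol
Let x = n(NaOH), y = n(Na2CO3).
Titrant: 1x + 2y = 0.01206;  mass: 40.00x + 105.99y = 0.5656
Solving, x = 5.674 × 10^-3 mol, y = 3.195 × 10^-3 mol
mass of NaOH = 5.674 × 10^-3 × 40.00 = 0.2270 g
% NaOH = 0.2270 / 0.5656 × 100 = 40.13 %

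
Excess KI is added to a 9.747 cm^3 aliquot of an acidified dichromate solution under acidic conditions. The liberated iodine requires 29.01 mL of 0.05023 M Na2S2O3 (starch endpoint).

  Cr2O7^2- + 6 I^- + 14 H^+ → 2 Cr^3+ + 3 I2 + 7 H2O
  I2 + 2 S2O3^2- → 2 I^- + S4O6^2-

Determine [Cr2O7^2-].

n(S2O3^2-) = 0.02901 × 0.05023 = 1.457 × 10^-3 mol
n(I2) = n(S2O3^2-)/2 = 7.286 × 10^-4 mol
From the 1:3 ratio, n(Cr2O7^2-) in the aliquot = 1/3 × 7.286 × 10^-4 = 2.429 × 10^-4 mol
[Cr2O7^2-] = 2.429 × 10^-4 / 0.009747 = 0.02492 mol/L

0.02492 M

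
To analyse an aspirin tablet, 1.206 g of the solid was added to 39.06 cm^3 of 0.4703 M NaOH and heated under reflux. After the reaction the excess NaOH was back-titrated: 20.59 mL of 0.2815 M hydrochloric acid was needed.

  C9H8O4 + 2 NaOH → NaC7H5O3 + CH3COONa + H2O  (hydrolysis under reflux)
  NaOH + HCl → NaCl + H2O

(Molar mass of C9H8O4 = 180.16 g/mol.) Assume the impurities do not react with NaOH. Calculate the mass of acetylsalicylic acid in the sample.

1.133 g

n(NaOH) added = 0.03906 × 0.4703 = 0.01837 mol
n(HCl) used in back-titration = 0.02059 × 0.2815 = 5.796 × 10^-3 mol
n(NaOH) left over = 5.796 × 10^-3 mol (1:1 ratio)
n(NaOH) consumed by analyte = 0.01837 − 5.796 × 10^-3 = 0.01257 mol
From the 1:2 ratio, n(C9H8O4) = 1/2 × 0.01257 = 6.287 × 10^-3 mol
mass of C9H8O4 = 6.287 × 10^-3 × 180.16 = 1.133 g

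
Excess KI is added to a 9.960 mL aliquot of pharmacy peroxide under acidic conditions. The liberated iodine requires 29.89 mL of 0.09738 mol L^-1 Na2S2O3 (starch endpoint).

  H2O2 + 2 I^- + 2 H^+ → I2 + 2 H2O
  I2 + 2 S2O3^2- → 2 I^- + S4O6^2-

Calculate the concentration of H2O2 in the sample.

0.1461 mol/L

n(S2O3^2-) = 0.02989 × 0.09738 = 2.911 × 10^-3 mol
n(I2) = n(S2O3^2-)/2 = 1.455 × 10^-3 mol
n(H2O2) in the aliquot = 1.455 × 10^-3 mol (1:1 ratio)
[H2O2] = 1.455 × 10^-3 / 0.009960 = 0.1461 mol/L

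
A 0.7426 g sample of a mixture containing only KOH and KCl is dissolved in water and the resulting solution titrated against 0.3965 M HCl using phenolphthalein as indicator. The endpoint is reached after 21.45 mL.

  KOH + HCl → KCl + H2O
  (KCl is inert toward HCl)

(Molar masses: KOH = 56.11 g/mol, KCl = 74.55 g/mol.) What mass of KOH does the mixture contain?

0.4772 g

n(HCl) = 0.02145 × 0.3965 = 8.505 × 10^-3 mol
Let x = n(KOH), y = n(KCl).
Titrant: 1x = 8.505 × 10^-3;  mass: 56.11x + 74.55y = 0.7426
Solving, x = 8.505 × 10^-3 mol, y = 3.560 × 10^-3 mol
mass of KOH = 8.505 × 10^-3 × 56.11 = 0.4772 g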